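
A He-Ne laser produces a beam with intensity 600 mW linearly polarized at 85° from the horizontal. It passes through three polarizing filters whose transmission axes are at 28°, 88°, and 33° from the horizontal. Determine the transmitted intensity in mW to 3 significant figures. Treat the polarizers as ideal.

I ≈ 14.6 mW

I₁ = 600 mW · cos²(57°) = 178 mW.
I₂ = I₁ · cos²(60°) = 178 · 0.25 = 44.49 mW.
I₃ = I₂ · cos²(55°) = 44.49 · 0.329 = 14.64 mW.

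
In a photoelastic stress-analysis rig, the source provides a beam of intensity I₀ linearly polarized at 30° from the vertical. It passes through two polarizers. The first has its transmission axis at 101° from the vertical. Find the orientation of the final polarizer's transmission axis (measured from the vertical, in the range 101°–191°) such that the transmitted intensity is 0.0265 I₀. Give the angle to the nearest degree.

θ ≈ 161°

By Malus's law, I₁ = I₀ cos²(101° − 30°) = I₀ cos²(71°) = 0.106 I₀.
Need I₂/I₀ = 0.0265, so cos²(θ − 101°) = 0.0265 / 0.106 = 0.25.
θ − 101° = arccos(√0.25) = 60.0°, giving θ ≈ 101 + 60.0 = 161.0°.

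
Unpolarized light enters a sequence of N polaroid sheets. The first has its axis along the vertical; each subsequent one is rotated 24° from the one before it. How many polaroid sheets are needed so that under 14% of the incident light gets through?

N = 9

First polarizer halves the unpolarized light: factor 1/2.
Each further stage multiplies by cos²(24°) = 0.8346.
After N polarizers: T = 0.5·0.8346^(N−1). Require T < 0.14 ⇒ N−1 > ln(0.14/0.5)/ln(0.8346) = 7.04, so N−1 ≥ 8 and N = 9.
Check: N=9 gives T = 0.1177 < 0.14; N=8 gives T = 0.141.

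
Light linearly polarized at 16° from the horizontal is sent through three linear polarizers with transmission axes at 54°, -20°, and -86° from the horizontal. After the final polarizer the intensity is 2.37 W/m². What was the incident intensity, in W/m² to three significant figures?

I₁ = I₀ cos²(54° − 16°) = I₀ cos²(38°) = 0.621 I₀.
I₂ = I₁ cos²(-20° − 54°) = 0.621 I₀ · cos²(74°) = 0.04718 I₀.
I₃ = I₂ cos²(-86° + 20°) = 0.04718 I₀ · cos²(66°) = 0.007805 I₀.
So 2.37 W/m² = 0.007805 I₀, giving I₀ = 2.37/0.007805 = 303.7 W/m².

I₀ ≈ 304 W/m²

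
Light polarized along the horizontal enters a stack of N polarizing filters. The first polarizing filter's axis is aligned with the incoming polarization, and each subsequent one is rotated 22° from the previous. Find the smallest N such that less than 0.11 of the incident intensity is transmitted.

N = 16

First polarizer is aligned with the polarization: full transmission.
Each further stage multiplies by cos²(22°) = 0.8597.
After N polarizers: T = 0.8597^(N−1). Require T < 0.11 ⇒ N−1 > ln(0.11)/ln(0.8597) = 14.60, so N−1 ≥ 15 and N = 16.
Check: N=16 gives T = 0.1035 < 0.11; N=15 gives T = 0.1204.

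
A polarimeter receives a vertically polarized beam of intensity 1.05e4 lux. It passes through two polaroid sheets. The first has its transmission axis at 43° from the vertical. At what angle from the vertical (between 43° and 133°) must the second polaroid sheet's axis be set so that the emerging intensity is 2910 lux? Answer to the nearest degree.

By Malus's law, I₁ = I₀ cos²(43° − 0°) = I₀ cos²(43°) = 0.5349 I₀.
Target fraction: 2910 / 1.05e4 lux = 0.2771 of I₀.
Need I₂/I₀ = 0.2771, so cos²(θ − 43°) = 0.2771 / 0.5349 = 0.5181.
θ − 43° = arccos(√0.5181) = 44.0°, giving θ ≈ 43 + 44.0 = 87.0°.

θ ≈ 87°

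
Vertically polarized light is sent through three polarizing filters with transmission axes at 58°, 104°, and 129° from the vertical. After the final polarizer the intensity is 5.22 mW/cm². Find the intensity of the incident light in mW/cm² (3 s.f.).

By Malus's law, I₁ = I₀ cos²(58° − 0°) = I₀ cos²(58°) = 0.2808 I₀.
I₂ = I₁ cos²(104° − 58°) = 0.2808 I₀ · cos²(46°) = 0.1355 I₀.
I₃ = I₂ cos²(129° − 104°) = 0.1355 I₀ · cos²(25°) = 0.1113 I₀.
So 5.22 mW/cm² = 0.1113 I₀, giving I₀ = 5.22/0.1113 = 46.9 mW/cm².

I₀ ≈ 46.9 mW/cm²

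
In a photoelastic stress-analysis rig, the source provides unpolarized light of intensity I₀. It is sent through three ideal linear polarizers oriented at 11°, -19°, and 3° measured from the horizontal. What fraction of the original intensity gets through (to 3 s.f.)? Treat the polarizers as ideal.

Unpolarized light through the first polarizer → I₁ = ½ I₀, now polarized at 11°.
I₂ = I₁ cos²(-19° − 11°) = 0.5 I₀ · cos²(30°) = 0.375 I₀.
I₃ = I₂ cos²(3° + 19°) = 0.375 I₀ · cos²(22°) = 0.3224 I₀.
Transmitted fraction = 0.3224.

≈ 0.322 I₀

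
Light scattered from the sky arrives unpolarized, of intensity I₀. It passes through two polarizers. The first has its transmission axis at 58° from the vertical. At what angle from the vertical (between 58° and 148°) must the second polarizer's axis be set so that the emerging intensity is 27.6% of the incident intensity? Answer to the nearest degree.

Unpolarized light through the first polarizer → I₁ = ½ I₀, now polarized at 58°.
Need I₂/I₀ = 0.276, so cos²(θ − 58°) = 0.276 / 0.5 = 0.552.
θ − 58° = arccos(√0.552) = 42.0°, giving θ ≈ 58 + 42.0 = 100.0°.

θ ≈ 100°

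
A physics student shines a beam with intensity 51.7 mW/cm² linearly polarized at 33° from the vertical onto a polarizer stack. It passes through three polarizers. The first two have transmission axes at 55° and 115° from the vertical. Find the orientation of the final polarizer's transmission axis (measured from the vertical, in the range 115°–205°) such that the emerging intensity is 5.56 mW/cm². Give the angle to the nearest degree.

θ ≈ 160°

By Malus's law, I₁ = I₀ cos²(55° − 33°) = I₀ cos²(22°) = 0.8597 I₀.
I₂ = I₁ cos²(115° − 55°) = 0.8597 I₀ · cos²(60°) = 0.2149 I₀.
Target fraction: 5.56 / 51.7 mW/cm² = 0.1075 of I₀.
Need I₃/I₀ = 0.1075, so cos²(θ − 115°) = 0.1075 / 0.2149 = 0.5004.
θ − 115° = arccos(√0.5004) = 45.0°, giving θ ≈ 115 + 45.0 = 160.0°.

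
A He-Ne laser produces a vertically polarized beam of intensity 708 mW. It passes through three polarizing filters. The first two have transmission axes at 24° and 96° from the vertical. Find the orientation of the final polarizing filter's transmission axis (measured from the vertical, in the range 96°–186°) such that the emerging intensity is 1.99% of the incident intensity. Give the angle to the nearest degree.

θ ≈ 156°

I₁ = I₀ cos²(24° − 0°) = I₀ cos²(24°) = 0.8346 I₀.
I₂ = I₁ cos²(96° − 24°) = 0.8346 I₀ · cos²(72°) = 0.07969 I₀.
Need I₃/I₀ = 0.0199, so cos²(θ − 96°) = 0.0199 / 0.07969 = 0.2497.
θ − 96° = arccos(√0.2497) = 60.0°, giving θ ≈ 96 + 60.0 = 156.0°.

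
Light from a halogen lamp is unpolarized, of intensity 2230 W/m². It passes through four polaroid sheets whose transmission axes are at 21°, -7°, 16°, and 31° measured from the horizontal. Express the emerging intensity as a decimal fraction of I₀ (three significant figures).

I/I₀ ≈ 0.308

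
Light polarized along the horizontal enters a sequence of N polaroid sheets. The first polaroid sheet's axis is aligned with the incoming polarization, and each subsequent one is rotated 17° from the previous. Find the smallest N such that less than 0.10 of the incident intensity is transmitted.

N = 27

First polarizer is aligned with the polarization: full transmission.
Each further stage multiplies by cos²(17°) = 0.9145.
After N polarizers: T = 0.9145^(N−1). Require T < 0.10 ⇒ N−1 > ln(0.10)/ln(0.9145) = 25.77, so N−1 ≥ 26 and N = 27.
Check: N=27 gives T = 0.09795 < 0.10; N=26 gives T = 0.1071.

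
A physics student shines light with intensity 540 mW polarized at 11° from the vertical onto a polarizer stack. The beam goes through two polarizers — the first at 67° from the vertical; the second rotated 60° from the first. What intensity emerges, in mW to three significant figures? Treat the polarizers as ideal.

I ≈ 42.2 mW

By Malus's law, I₁ = 540 mW · cos²(56°) = 168.9 mW.
I₂ = I₁ · cos²(60°) = 168.9 · 0.25 = 42.21 mW.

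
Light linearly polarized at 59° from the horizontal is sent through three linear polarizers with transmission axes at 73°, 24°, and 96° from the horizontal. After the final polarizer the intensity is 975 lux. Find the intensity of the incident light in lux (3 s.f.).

I₁ = I₀ cos²(73° − 59°) = I₀ cos²(14°) = 0.9415 I₀.
I₂ = I₁ cos²(24° − 73°) = 0.9415 I₀ · cos²(49°) = 0.4052 I₀.
I₃ = I₂ cos²(96° − 24°) = 0.4052 I₀ · cos²(72°) = 0.0387 I₀.
So 975 lux = 0.0387 I₀, giving I₀ = 975/0.0387 = 2.52e+04 lux.

I₀ ≈ 2.52e4 lux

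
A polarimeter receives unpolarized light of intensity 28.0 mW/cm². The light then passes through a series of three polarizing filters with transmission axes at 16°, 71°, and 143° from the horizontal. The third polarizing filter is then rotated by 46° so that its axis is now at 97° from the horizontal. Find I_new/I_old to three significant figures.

Before rotation:
Unpolarized light through the first polarizer → I₁ = ½ I₀, now polarized at 16°.
I₂ = I₁ cos²(71° − 16°) = 0.5 I₀ · cos²(55°) = 0.1645 I₀.
I₃ = I₂ cos²(143° − 71°) = 0.1645 I₀ · cos²(72°) = 0.01571 I₀.
After rotation:
Unpolarized light through the first polarizer → I₁ = ½ I₀, now polarized at 16°.
I₂ = I₁ cos²(71° − 16°) = 0.5 I₀ · cos²(55°) = 0.1645 I₀.
I₃ = I₂ cos²(97° − 71°) = 0.1645 I₀ · cos²(26°) = 0.1329 I₀.
Ratio = 0.1329 / 0.01571 = 8.46.

I_new/I_old ≈ 8.46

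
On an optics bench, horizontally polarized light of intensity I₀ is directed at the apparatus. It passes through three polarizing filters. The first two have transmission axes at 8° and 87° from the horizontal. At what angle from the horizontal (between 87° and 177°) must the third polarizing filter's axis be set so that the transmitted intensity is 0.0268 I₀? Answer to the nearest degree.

θ ≈ 117°

By Malus's law, I₁ = I₀ cos²(8° − 0°) = I₀ cos²(8°) = 0.9806 I₀.
I₂ = I₁ cos²(87° − 8°) = 0.9806 I₀ · cos²(79°) = 0.0357 I₀.
Need I₃/I₀ = 0.0268, so cos²(θ − 87°) = 0.0268 / 0.0357 = 0.7506.
θ − 87° = arccos(√0.7506) = 30.0°, giving θ ≈ 87 + 30.0 = 117.0°.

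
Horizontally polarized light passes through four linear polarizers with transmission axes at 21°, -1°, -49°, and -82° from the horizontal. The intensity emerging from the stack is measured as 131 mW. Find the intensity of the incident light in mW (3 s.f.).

I₁ = I₀ cos²(21° − 0°) = I₀ cos²(21°) = 0.8716 I₀.
I₂ = I₁ cos²(-1° − 21°) = 0.8716 I₀ · cos²(22°) = 0.7493 I₀.
I₃ = I₂ cos²(-49° + 1°) = 0.7493 I₀ · cos²(48°) = 0.3355 I₀.
I₄ = I₃ cos²(-82° + 49°) = 0.3355 I₀ · cos²(33°) = 0.236 I₀.
So 131 mW = 0.236 I₀, giving I₀ = 131/0.236 = 555.2 mW.

I₀ ≈ 555 mW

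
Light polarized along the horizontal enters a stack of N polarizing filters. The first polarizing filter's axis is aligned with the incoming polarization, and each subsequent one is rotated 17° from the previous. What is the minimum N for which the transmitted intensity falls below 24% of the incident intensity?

N = 17

First polarizer is aligned with the polarization: full transmission.
Each further stage multiplies by cos²(17°) = 0.9145.
After N polarizers: T = 0.9145^(N−1). Require T < 0.24 ⇒ N−1 > ln(0.24)/ln(0.9145) = 15.97, so N−1 ≥ 16 and N = 17.
Check: N=17 gives T = 0.2394 < 0.24; N=16 gives T = 0.2618.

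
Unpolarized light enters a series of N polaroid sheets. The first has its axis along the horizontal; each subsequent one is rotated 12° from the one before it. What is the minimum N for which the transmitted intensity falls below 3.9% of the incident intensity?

N = 59

First polarizer halves the unpolarized light: factor 1/2.
Each further stage multiplies by cos²(12°) = 0.9568.
After N polarizers: T = 0.5·0.9568^(N−1). Require T < 0.039 ⇒ N−1 > ln(0.039/0.5)/ln(0.9568) = 57.73, so N−1 ≥ 58 and N = 59.
Check: N=59 gives T = 0.03854 < 0.039; N=58 gives T = 0.04028.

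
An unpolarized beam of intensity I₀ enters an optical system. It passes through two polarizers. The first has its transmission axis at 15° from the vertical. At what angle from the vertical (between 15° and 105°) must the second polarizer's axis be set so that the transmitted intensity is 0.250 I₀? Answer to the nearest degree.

Unpolarized light through the first polarizer → I₁ = ½ I₀, now polarized at 15°.
Need I₂/I₀ = 0.25, so cos²(θ − 15°) = 0.25 / 0.5 = 0.5.
θ − 15° = arccos(√0.5) = 45.0°, giving θ ≈ 15 + 45.0 = 60.0°.

θ ≈ 60°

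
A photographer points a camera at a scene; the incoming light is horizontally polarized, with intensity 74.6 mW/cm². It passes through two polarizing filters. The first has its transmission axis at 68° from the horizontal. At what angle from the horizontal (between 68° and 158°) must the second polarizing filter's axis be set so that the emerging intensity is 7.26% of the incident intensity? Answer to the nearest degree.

θ ≈ 112°

I₁ = I₀ cos²(68° − 0°) = I₀ cos²(68°) = 0.1403 I₀.
Need I₂/I₀ = 0.0726, so cos²(θ − 68°) = 0.0726 / 0.1403 = 0.5174.
θ − 68° = arccos(√0.5174) = 44.0°, giving θ ≈ 68 + 44.0 = 112.0°.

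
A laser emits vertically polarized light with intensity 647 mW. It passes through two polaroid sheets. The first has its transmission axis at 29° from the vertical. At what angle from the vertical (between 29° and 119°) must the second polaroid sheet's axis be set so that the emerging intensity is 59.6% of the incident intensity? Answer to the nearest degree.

I₁ = I₀ cos²(29° − 0°) = I₀ cos²(29°) = 0.765 I₀.
Need I₂/I₀ = 0.596, so cos²(θ − 29°) = 0.596 / 0.765 = 0.7791.
θ − 29° = arccos(√0.7791) = 28.0°, giving θ ≈ 29 + 28.0 = 57.0°.

θ ≈ 57°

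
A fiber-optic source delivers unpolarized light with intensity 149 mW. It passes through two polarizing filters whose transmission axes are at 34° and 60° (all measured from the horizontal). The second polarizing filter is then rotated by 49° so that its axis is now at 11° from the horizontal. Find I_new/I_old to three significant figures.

Before rotation:
Unpolarized light through the first polarizer → I₁ = ½ I₀, now polarized at 34°.
I₂ = I₁ cos²(60° − 34°) = 0.5 I₀ · cos²(26°) = 0.4039 I₀.
After rotation:
Unpolarized light through the first polarizer → I₁ = ½ I₀, now polarized at 34°.
I₂ = I₁ cos²(11° − 34°) = 0.5 I₀ · cos²(23°) = 0.4237 I₀.
Ratio = 0.4237 / 0.4039 = 1.049.

I_new/I_old ≈ 1.05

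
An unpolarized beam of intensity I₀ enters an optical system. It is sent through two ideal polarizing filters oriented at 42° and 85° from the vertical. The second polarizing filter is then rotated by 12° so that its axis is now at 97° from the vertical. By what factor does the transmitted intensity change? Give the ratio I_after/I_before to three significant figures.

I_new/I_old ≈ 0.615

Before rotation:
Unpolarized light through the first polarizer → I₁ = ½ I₀, now polarized at 42°.
I₂ = I₁ cos²(85° − 42°) = 0.5 I₀ · cos²(43°) = 0.2674 I₀.
After rotation:
Unpolarized light through the first polarizer → I₁ = ½ I₀, now polarized at 42°.
I₂ = I₁ cos²(97° − 42°) = 0.5 I₀ · cos²(55°) = 0.1645 I₀.
Ratio = 0.1645 / 0.2674 = 0.6151.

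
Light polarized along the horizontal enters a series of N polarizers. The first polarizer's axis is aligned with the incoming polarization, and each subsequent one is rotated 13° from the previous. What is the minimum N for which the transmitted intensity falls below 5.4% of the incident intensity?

N = 58

First polarizer is aligned with the polarization: full transmission.
Each further stage multiplies by cos²(13°) = 0.9494.
After N polarizers: T = 0.9494^(N−1). Require T < 0.054 ⇒ N−1 > ln(0.054)/ln(0.9494) = 56.21, so N−1 ≥ 57 and N = 58.
Check: N=58 gives T = 0.05182 < 0.054; N=57 gives T = 0.05459.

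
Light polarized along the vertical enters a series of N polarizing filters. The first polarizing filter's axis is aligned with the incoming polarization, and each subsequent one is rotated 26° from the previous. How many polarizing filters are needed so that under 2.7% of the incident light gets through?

First polarizer is aligned with the polarization: full transmission.
Each further stage multiplies by cos²(26°) = 0.8078.
After N polarizers: T = 0.8078^(N−1). Require T < 0.027 ⇒ N−1 > ln(0.027)/ln(0.8078) = 16.93, so N−1 ≥ 17 and N = 18.
Check: N=18 gives T = 0.02657 < 0.027; N=17 gives T = 0.03289.

N = 18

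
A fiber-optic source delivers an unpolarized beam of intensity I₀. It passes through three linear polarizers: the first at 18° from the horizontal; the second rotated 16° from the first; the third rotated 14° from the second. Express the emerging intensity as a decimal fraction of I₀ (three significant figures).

≈ 0.435 I₀

Unpolarized light through the first polarizer → I₁ = ½ I₀, now polarized at 18°.
I₂ = I₁ cos²(16°) = 0.5 · 0.924 I₀ = 0.462 I₀.
I₃ = I₂ cos²(14°) = 0.462 · 0.9415 I₀ = 0.435 I₀.
Transmitted fraction = 0.435.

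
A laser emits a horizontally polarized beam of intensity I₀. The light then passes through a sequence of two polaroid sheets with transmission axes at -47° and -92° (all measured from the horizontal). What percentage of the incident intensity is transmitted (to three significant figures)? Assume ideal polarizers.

I₁ = I₀ cos²(-47° − 0°) = I₀ cos²(47°) = 0.4651 I₀.
I₂ = I₁ cos²(-92° + 47°) = 0.4651 I₀ · cos²(45°) = 0.2326 I₀.
That is 23.26% of the incident intensity.

≈ 23.3%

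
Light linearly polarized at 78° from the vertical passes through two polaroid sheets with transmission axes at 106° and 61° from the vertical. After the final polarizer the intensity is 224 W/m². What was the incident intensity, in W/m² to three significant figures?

I₁ = I₀ cos²(106° − 78°) = I₀ cos²(28°) = 0.7796 I₀.
I₂ = I₁ cos²(61° − 106°) = 0.7796 I₀ · cos²(45°) = 0.3898 I₀.
So 224 W/m² = 0.3898 I₀, giving I₀ = 224/0.3898 = 574.7 W/m².

I₀ ≈ 575 W/m²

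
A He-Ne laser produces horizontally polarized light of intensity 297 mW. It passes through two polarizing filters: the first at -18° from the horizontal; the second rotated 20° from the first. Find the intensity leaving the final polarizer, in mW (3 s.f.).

By Malus's law, I₁ = 297 mW · cos²(18°) = 268.6 mW.
I₂ = I₁ · cos²(20°) = 268.6 · 0.883 = 237.2 mW.

I ≈ 237 mW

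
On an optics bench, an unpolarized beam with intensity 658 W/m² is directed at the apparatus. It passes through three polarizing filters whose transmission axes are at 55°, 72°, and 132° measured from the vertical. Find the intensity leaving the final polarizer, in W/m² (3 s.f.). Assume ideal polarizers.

Unpolarized light through the first polarizer → I₁ = 658 W/m²/2 = 329 W/m², polarized at 55°.
I₂ = I₁ · cos²(17°) = 329 · 0.9145 = 300.9 W/m².
I₃ = I₂ · cos²(60°) = 300.9 · 0.25 = 75.22 W/m².

I ≈ 75.2 W/m²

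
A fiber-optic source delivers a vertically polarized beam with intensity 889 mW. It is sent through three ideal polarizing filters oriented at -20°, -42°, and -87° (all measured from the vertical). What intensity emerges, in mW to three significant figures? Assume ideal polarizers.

I₁ = 889 mW · cos²(20°) = 785 mW.
I₂ = I₁ · cos²(22°) = 785 · 0.8597 = 674.8 mW.
I₃ = I₂ · cos²(45°) = 674.8 · 0.5 = 337.4 mW.

I ≈ 337 mW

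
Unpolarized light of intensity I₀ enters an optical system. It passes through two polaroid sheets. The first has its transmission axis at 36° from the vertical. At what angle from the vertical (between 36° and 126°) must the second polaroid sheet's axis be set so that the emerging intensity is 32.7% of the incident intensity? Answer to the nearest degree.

Unpolarized light through the first polarizer → I₁ = ½ I₀, now polarized at 36°.
Need I₂/I₀ = 0.327, so cos²(θ − 36°) = 0.327 / 0.5 = 0.654.
θ − 36° = arccos(√0.654) = 36.0°, giving θ ≈ 36 + 36.0 = 72.0°.

θ ≈ 72°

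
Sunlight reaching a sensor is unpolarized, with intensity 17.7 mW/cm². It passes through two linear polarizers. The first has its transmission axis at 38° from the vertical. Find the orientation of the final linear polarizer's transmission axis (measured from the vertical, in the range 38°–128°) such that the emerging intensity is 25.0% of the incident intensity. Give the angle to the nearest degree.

Unpolarized light through the first polarizer → I₁ = ½ I₀, now polarized at 38°.
Need I₂/I₀ = 0.25, so cos²(θ − 38°) = 0.25 / 0.5 = 0.5.
θ − 38° = arccos(√0.5) = 45.0°, giving θ ≈ 38 + 45.0 = 83.0°.

θ ≈ 83°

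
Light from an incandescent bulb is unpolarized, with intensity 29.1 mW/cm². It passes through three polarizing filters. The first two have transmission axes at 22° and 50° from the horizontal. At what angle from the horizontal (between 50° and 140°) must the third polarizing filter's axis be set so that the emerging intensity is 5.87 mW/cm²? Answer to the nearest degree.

θ ≈ 94°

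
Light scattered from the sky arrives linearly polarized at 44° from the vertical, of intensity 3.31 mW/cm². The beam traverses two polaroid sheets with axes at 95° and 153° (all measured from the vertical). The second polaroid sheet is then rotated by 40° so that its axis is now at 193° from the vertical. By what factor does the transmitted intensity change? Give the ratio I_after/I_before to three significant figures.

Before rotation:
By Malus's law, I₁ = I₀ cos²(95° − 44°) = I₀ cos²(51°) = 0.396 I₀.
I₂ = I₁ cos²(153° − 95°) = 0.396 I₀ · cos²(58°) = 0.1112 I₀.
After rotation:
I₁ = I₀ cos²(95° − 44°) = I₀ cos²(51°) = 0.396 I₀.
Angle between axes 1 and 2: 82°. I₂ = 0.396 I₀ · cos²(82°) = 0.007671 I₀.
Ratio = 0.007671 / 0.1112 = 0.06897.

I_new/I_old ≈ 0.0690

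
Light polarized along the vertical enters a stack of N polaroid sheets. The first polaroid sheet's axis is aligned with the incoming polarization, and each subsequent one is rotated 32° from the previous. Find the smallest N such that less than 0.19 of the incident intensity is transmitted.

N = 7

First polarizer is aligned with the polarization: full transmission.
Each further stage multiplies by cos²(32°) = 0.7192.
After N polarizers: T = 0.7192^(N−1). Require T < 0.19 ⇒ N−1 > ln(0.19)/ln(0.7192) = 5.04, so N−1 ≥ 6 and N = 7.
Check: N=7 gives T = 0.1384 < 0.19; N=6 gives T = 0.1924.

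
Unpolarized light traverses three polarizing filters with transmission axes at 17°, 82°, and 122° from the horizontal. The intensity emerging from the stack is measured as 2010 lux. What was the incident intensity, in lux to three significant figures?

I₀ ≈ 3.84e4 lux

Unpolarized light through the first polarizer → I₁ = ½ I₀, now polarized at 17°.
I₂ = I₁ cos²(82° − 17°) = 0.5 I₀ · cos²(65°) = 0.0893 I₀.
I₃ = I₂ cos²(122° − 82°) = 0.0893 I₀ · cos²(40°) = 0.05241 I₀.
So 2010 lux = 0.05241 I₀, giving I₀ = 2010/0.05241 = 3.835e+04 lux.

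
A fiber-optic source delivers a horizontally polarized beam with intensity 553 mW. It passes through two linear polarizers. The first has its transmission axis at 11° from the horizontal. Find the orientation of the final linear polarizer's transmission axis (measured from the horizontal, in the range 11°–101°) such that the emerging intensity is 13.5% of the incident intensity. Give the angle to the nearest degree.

By Malus's law, I₁ = I₀ cos²(11° − 0°) = I₀ cos²(11°) = 0.9636 I₀.
Need I₂/I₀ = 0.135, so cos²(θ − 11°) = 0.135 / 0.9636 = 0.1401.
θ − 11° = arccos(√0.1401) = 68.0°, giving θ ≈ 11 + 68.0 = 79.0°.

θ ≈ 79°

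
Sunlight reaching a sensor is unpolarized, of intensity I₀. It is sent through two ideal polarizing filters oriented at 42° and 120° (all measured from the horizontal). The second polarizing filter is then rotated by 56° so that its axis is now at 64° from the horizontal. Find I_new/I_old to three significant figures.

Before rotation:
Unpolarized light through the first polarizer → I₁ = ½ I₀, now polarized at 42°.
I₂ = I₁ cos²(120° − 42°) = 0.5 I₀ · cos²(78°) = 0.02161 I₀.
After rotation:
Unpolarized light through the first polarizer → I₁ = ½ I₀, now polarized at 42°.
I₂ = I₁ cos²(64° − 42°) = 0.5 I₀ · cos²(22°) = 0.4298 I₀.
Ratio = 0.4298 / 0.02161 = 19.89.

I_new/I_old ≈ 19.9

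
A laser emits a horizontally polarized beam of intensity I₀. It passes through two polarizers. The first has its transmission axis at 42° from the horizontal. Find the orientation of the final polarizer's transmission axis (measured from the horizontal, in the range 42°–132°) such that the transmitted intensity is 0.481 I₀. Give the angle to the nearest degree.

θ ≈ 63°

By Malus's law, I₁ = I₀ cos²(42° − 0°) = I₀ cos²(42°) = 0.5523 I₀.
Need I₂/I₀ = 0.481, so cos²(θ − 42°) = 0.481 / 0.5523 = 0.871.
θ − 42° = arccos(√0.871) = 21.1°, giving θ ≈ 42 + 21.1 = 63.1°.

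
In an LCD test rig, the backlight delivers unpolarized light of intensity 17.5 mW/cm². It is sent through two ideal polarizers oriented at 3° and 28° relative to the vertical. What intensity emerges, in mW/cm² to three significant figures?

Unpolarized light through the first polarizer → I₁ = 17.5 mW/cm²/2 = 8.75 mW/cm², polarized at 3°.
I₂ = I₁ · cos²(25°) = 8.75 · 0.8214 = 7.187 mW/cm².

I ≈ 7.19 mW/cm²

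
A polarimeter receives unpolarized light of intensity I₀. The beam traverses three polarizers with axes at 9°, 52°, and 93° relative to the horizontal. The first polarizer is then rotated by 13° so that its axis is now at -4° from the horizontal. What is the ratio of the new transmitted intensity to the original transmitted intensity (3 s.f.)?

I_new/I_old ≈ 0.585

Before rotation:
Unpolarized light through the first polarizer → I₁ = ½ I₀, now polarized at 9°.
I₂ = I₁ cos²(52° − 9°) = 0.5 I₀ · cos²(43°) = 0.2674 I₀.
I₃ = I₂ cos²(93° − 52°) = 0.2674 I₀ · cos²(41°) = 0.1523 I₀.
After rotation:
Unpolarized light through the first polarizer → I₁ = ½ I₀, now polarized at -4°.
I₂ = I₁ cos²(52° + 4°) = 0.5 I₀ · cos²(56°) = 0.1563 I₀.
I₃ = I₂ cos²(93° − 52°) = 0.1563 I₀ · cos²(41°) = 0.08905 I₀.
Ratio = 0.08905 / 0.1523 = 0.5846.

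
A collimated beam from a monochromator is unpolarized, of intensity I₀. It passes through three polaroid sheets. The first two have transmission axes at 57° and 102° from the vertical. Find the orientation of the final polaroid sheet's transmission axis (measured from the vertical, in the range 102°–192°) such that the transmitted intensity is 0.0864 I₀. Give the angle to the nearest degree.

θ ≈ 156°

Unpolarized light through the first polarizer → I₁ = ½ I₀, now polarized at 57°.
I₂ = I₁ cos²(102° − 57°) = 0.5 I₀ · cos²(45°) = 0.25 I₀.
Need I₃/I₀ = 0.0864, so cos²(θ − 102°) = 0.0864 / 0.25 = 0.3456.
θ − 102° = arccos(√0.3456) = 54.0°, giving θ ≈ 102 + 54.0 = 156.0°.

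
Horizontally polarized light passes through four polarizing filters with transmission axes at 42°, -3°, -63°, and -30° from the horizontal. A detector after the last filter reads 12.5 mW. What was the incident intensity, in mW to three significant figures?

I₀ ≈ 257 mW

By Malus's law, I₁ = I₀ cos²(42° − 0°) = I₀ cos²(42°) = 0.5523 I₀.
I₂ = I₁ cos²(-3° − 42°) = 0.5523 I₀ · cos²(45°) = 0.2761 I₀.
I₃ = I₂ cos²(-63° + 3°) = 0.2761 I₀ · cos²(60°) = 0.06903 I₀.
I₄ = I₃ cos²(-30° + 63°) = 0.06903 I₀ · cos²(33°) = 0.04856 I₀.
So 12.5 mW = 0.04856 I₀, giving I₀ = 12.5/0.04856 = 257.4 mW.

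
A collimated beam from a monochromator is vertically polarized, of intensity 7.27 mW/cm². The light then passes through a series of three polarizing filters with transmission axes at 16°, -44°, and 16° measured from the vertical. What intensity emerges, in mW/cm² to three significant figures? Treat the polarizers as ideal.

I ≈ 0.420 mW/cm²

By Malus's law, I₁ = 7.27 mW/cm² · cos²(16°) = 6.718 mW/cm².
I₂ = I₁ · cos²(60°) = 6.718 · 0.25 = 1.679 mW/cm².
I₃ = I₂ · cos²(60°) = 1.679 · 0.25 = 0.4199 mW/cm².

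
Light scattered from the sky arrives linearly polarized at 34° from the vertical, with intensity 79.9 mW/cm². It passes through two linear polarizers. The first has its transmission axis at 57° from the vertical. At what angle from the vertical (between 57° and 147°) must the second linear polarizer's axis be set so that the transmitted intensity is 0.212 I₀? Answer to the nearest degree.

θ ≈ 117°

I₁ = I₀ cos²(57° − 34°) = I₀ cos²(23°) = 0.8473 I₀.
Need I₂/I₀ = 0.212, so cos²(θ − 57°) = 0.212 / 0.8473 = 0.2502.
θ − 57° = arccos(√0.2502) = 60.0°, giving θ ≈ 57 + 60.0 = 117.0°.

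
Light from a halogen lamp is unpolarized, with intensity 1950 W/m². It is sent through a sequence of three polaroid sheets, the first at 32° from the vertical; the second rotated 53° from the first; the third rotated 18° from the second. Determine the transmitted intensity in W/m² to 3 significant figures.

Unpolarized light through the first polarizer → I₁ = 1950 W/m²/2 = 975 W/m², polarized at 32°.
I₂ = I₁ · cos²(53°) = 975 · 0.3622 = 353.1 W/m².
I₃ = I₂ · cos²(18°) = 353.1 · 0.9045 = 319.4 W/m².

I ≈ 319 W/m²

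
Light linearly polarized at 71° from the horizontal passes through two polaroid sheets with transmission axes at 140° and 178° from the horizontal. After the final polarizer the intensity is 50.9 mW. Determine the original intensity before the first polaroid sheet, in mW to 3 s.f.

I₀ ≈ 638 mW

By Malus's law, I₁ = I₀ cos²(140° − 71°) = I₀ cos²(69°) = 0.1284 I₀.
I₂ = I₁ cos²(178° − 140°) = 0.1284 I₀ · cos²(38°) = 0.07975 I₀.
So 50.9 mW = 0.07975 I₀, giving I₀ = 50.9/0.07975 = 638.3 mW.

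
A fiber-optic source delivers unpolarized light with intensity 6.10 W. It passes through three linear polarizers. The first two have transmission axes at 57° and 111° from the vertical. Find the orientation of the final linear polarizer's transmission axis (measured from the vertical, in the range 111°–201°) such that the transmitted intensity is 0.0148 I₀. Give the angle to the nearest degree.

Unpolarized light through the first polarizer → I₁ = ½ I₀, now polarized at 57°.
I₂ = I₁ cos²(111° − 57°) = 0.5 I₀ · cos²(54°) = 0.1727 I₀.
Need I₃/I₀ = 0.0148, so cos²(θ − 111°) = 0.0148 / 0.1727 = 0.08568.
θ − 111° = arccos(√0.08568) = 73.0°, giving θ ≈ 111 + 73.0 = 184.0°.

θ ≈ 184°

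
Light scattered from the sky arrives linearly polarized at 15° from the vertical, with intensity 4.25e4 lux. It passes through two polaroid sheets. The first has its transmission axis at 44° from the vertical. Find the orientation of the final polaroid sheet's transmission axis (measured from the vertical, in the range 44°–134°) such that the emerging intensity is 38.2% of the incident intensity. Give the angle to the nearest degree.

θ ≈ 89°

I₁ = I₀ cos²(44° − 15°) = I₀ cos²(29°) = 0.765 I₀.
Need I₂/I₀ = 0.382, so cos²(θ − 44°) = 0.382 / 0.765 = 0.4994.
θ − 44° = arccos(√0.4994) = 45.0°, giving θ ≈ 44 + 45.0 = 89.0°.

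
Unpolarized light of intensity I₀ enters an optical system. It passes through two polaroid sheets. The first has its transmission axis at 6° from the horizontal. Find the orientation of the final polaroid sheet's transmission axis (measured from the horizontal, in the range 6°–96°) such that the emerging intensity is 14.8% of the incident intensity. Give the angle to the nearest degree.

Unpolarized light through the first polarizer → I₁ = ½ I₀, now polarized at 6°.
Need I₂/I₀ = 0.148, so cos²(θ − 6°) = 0.148 / 0.5 = 0.296.
θ − 6° = arccos(√0.296) = 57.0°, giving θ ≈ 6 + 57.0 = 63.0°.

θ ≈ 63°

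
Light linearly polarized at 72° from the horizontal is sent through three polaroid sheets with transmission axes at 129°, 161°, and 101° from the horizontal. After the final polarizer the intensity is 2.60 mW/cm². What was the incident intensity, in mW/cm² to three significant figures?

I₀ ≈ 48.8 mW/cm²

By Malus's law, I₁ = I₀ cos²(129° − 72°) = I₀ cos²(57°) = 0.2966 I₀.
I₂ = I₁ cos²(161° − 129°) = 0.2966 I₀ · cos²(32°) = 0.2133 I₀.
I₃ = I₂ cos²(101° − 161°) = 0.2133 I₀ · cos²(60°) = 0.05333 I₀.
So 2.60 mW/cm² = 0.05333 I₀, giving I₀ = 2.60/0.05333 = 48.75 mW/cm².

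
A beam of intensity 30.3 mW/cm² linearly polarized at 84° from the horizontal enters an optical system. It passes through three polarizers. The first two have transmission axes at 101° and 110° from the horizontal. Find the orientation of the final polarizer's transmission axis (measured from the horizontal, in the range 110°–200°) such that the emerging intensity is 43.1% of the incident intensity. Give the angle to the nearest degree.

θ ≈ 156°

I₁ = I₀ cos²(101° − 84°) = I₀ cos²(17°) = 0.9145 I₀.
I₂ = I₁ cos²(110° − 101°) = 0.9145 I₀ · cos²(9°) = 0.8921 I₀.
Need I₃/I₀ = 0.431, so cos²(θ − 110°) = 0.431 / 0.8921 = 0.4831.
θ − 110° = arccos(√0.4831) = 46.0°, giving θ ≈ 110 + 46.0 = 156.0°.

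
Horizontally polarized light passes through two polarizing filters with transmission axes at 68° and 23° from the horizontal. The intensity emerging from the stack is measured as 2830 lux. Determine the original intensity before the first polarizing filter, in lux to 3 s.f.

By Malus's law, I₁ = I₀ cos²(68° − 0°) = I₀ cos²(68°) = 0.1403 I₀.
I₂ = I₁ cos²(23° − 68°) = 0.1403 I₀ · cos²(45°) = 0.07017 I₀.
So 2830 lux = 0.07017 I₀, giving I₀ = 2830/0.07017 = 4.033e+04 lux.

I₀ ≈ 4.03e4 lux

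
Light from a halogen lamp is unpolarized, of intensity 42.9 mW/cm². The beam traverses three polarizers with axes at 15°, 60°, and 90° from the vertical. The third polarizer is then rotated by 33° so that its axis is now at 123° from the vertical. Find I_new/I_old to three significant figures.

Before rotation:
Unpolarized light through the first polarizer → I₁ = ½ I₀, now polarized at 15°.
I₂ = I₁ cos²(60° − 15°) = 0.5 I₀ · cos²(45°) = 0.25 I₀.
I₃ = I₂ cos²(90° − 60°) = 0.25 I₀ · cos²(30°) = 0.1875 I₀.
After rotation:
Unpolarized light through the first polarizer → I₁ = ½ I₀, now polarized at 15°.
I₂ = I₁ cos²(60° − 15°) = 0.5 I₀ · cos²(45°) = 0.25 I₀.
I₃ = I₂ cos²(123° − 60°) = 0.25 I₀ · cos²(63°) = 0.05153 I₀.
Ratio = 0.05153 / 0.1875 = 0.2748.

I_new/I_old ≈ 0.275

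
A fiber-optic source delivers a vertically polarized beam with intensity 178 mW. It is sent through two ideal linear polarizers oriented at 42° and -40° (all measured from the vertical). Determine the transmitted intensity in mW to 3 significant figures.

By Malus's law, I₁ = 178 mW · cos²(42°) = 98.3 mW.
I₂ = I₁ · cos²(82°) = 98.3 · 0.01937 = 1.904 mW.

I ≈ 1.90 mW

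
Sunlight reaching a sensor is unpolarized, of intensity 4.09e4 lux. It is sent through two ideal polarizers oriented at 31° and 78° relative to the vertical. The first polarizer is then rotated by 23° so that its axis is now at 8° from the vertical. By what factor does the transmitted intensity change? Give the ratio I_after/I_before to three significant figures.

I_new/I_old ≈ 0.251

Before rotation:
Unpolarized light through the first polarizer → I₁ = ½ I₀, now polarized at 31°.
I₂ = I₁ cos²(78° − 31°) = 0.5 I₀ · cos²(47°) = 0.2326 I₀.
After rotation:
Unpolarized light through the first polarizer → I₁ = ½ I₀, now polarized at 8°.
I₂ = I₁ cos²(78° − 8°) = 0.5 I₀ · cos²(70°) = 0.05849 I₀.
Ratio = 0.05849 / 0.2326 = 0.2515.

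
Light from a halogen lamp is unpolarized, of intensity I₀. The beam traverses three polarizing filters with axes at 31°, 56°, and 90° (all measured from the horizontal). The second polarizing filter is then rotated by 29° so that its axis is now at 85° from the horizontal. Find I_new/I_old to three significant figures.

I_new/I_old ≈ 0.607

Before rotation:
Unpolarized light through the first polarizer → I₁ = ½ I₀, now polarized at 31°.
I₂ = I₁ cos²(56° − 31°) = 0.5 I₀ · cos²(25°) = 0.4107 I₀.
I₃ = I₂ cos²(90° − 56°) = 0.4107 I₀ · cos²(34°) = 0.2823 I₀.
After rotation:
Unpolarized light through the first polarizer → I₁ = ½ I₀, now polarized at 31°.
I₂ = I₁ cos²(85° − 31°) = 0.5 I₀ · cos²(54°) = 0.1727 I₀.
I₃ = I₂ cos²(90° − 85°) = 0.1727 I₀ · cos²(5°) = 0.1714 I₀.
Ratio = 0.1714 / 0.2823 = 0.6073.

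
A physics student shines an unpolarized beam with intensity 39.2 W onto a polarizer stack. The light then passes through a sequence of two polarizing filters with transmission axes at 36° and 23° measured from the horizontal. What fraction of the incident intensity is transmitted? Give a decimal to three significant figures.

I/I₀ ≈ 0.475

Unpolarized light through the first polarizer → I₁ = 39.2 W/2 = 19.6 W, polarized at 36°.
I₂ = I₁ · cos²(13°) = 19.6 · 0.9494 = 18.61 W.
Transmitted fraction = 0.4747.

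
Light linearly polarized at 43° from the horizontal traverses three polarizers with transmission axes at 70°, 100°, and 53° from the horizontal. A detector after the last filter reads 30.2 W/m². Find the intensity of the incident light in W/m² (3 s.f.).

I₀ ≈ 109 W/m²

By Malus's law, I₁ = I₀ cos²(70° − 43°) = I₀ cos²(27°) = 0.7939 I₀.
I₂ = I₁ cos²(100° − 70°) = 0.7939 I₀ · cos²(30°) = 0.5954 I₀.
I₃ = I₂ cos²(53° − 100°) = 0.5954 I₀ · cos²(47°) = 0.2769 I₀.
So 30.2 W/m² = 0.2769 I₀, giving I₀ = 30.2/0.2769 = 109 W/m².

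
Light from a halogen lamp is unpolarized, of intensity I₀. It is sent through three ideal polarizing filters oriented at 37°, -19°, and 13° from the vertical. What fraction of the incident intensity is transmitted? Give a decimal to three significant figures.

Unpolarized light through the first polarizer → I₁ = ½ I₀, now polarized at 37°.
I₂ = I₁ cos²(-19° − 37°) = 0.5 I₀ · cos²(56°) = 0.1563 I₀.
I₃ = I₂ cos²(13° + 19°) = 0.1563 I₀ · cos²(32°) = 0.1124 I₀.
Transmitted fraction = 0.1124.

≈ 0.112 I₀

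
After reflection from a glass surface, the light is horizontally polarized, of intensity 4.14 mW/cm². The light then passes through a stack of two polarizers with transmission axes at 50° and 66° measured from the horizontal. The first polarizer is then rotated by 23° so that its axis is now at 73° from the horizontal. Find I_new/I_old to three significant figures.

Before rotation:
By Malus's law, I₁ = I₀ cos²(50° − 0°) = I₀ cos²(50°) = 0.4132 I₀.
I₂ = I₁ cos²(66° − 50°) = 0.4132 I₀ · cos²(16°) = 0.3818 I₀.
After rotation:
I₁ = I₀ cos²(73° − 0°) = I₀ cos²(73°) = 0.08548 I₀.
I₂ = I₁ cos²(66° − 73°) = 0.08548 I₀ · cos²(7°) = 0.08421 I₀.
Ratio = 0.08421 / 0.3818 = 0.2206.

I_new/I_old ≈ 0.221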